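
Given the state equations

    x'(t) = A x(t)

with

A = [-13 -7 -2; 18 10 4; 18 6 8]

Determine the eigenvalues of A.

det(sI - A) = s^3 - (tr A)s^2 + (M11 + M22 + M33)s - det A, where Mii is the 2×2 principal minor of A obtained by deleting row i and column i.
tr A = (-13) + 10 + 8 = 5; M11 = 10·8 - 4·6 = 80 - 24 = 56; M22 = (-13)·8 - (-2)·18 = -104 - (-36) = -68; M33 = (-13)·10 - (-7)·18 = -130 - (-126) = -4; sum of minors = -16.
det A = (-13)·(10·8 - 4·6) - (-7)·(18·8 - 4·18) + (-2)·(18·6 - 10·18) = (-13)·56 - (-7)·72 + (-2)·(-72) = -80.
So p(s) = det(sI - A) = s^3 - 5s^2 - 16s + 80.
Rational-root test: any integer root divides 80. Testing small divisors, s = -4 works: p(-4) = -64 + (-80) + 64 + 80 = 0, so (s + 4) is a factor.
Dividing, p(s) = (s + 4)(s^2 - 9s + 20).
Factor s^2 - 9s + 20: two numbers with sum 9 and product 20 are 5 and 4, so s^2 - 9s + 20 = (s - 5)(s - 4).
Hence p(s) = (s - 5) (s - 4) (s + 4), with roots -4, 4, 5.
At least one eigenvalue has non-negative real part, so the system is not asymptotically stable.

-4, 4, 5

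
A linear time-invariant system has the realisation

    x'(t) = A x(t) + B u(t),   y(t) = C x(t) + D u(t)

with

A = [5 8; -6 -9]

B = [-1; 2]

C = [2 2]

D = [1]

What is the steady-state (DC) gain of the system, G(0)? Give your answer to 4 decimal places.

3.0000

G(0) = C(-A)^{-1}B + D = -C A^{-1} B + D.
det A = 3, so A^{-1} = (1/3)·adj(A) = [[-3, -8/3], [2, 5/3]]
A^{-1} B = [-7/3, 4/3]^T
C A^{-1} B = -2
G(0) = D - C A^{-1} B = 1 - (-2) = 3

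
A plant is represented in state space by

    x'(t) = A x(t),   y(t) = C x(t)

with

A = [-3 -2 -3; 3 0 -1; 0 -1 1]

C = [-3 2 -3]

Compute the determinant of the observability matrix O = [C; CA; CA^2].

3342

CA = [[15, 9, 4]]
CA^2 = [[-18, -34, -50]]
Observability matrix O = [C; CA; CA^2] = [[-3, 2, -3], [15, 9, 4], [-18, -34, -50]]
Expanding along the first row, det(O) = (-3)·(9·(-50) - 4·(-34)) - 2·(15·(-50) - 4·(-18)) + (-3)·(15·(-34) - 9·(-18)) = (-3)·(-314) - 2·(-678) + (-3)·(-348) = 3342
Since det(O) ≠ 0, rank(O) = 3 and the system is completely observable.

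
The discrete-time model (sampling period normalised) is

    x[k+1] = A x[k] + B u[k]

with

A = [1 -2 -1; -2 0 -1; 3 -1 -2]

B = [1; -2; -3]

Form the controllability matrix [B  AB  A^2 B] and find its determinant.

AB = [[8], [1], [11]]
A^2B = [[-5], [-27], [1]]
Controllability matrix C = [B  AB  A^2B] = [[1, 8, -5], [-2, 1, -27], [-3, 11, 1]]
Expanding along the first row, det(C) = 1·(1·1 - (-27)·11) - 8·((-2)·1 - (-27)·(-3)) + (-5)·((-2)·11 - 1·(-3)) = 1·298 - 8·(-83) + (-5)·(-19) = 1057
Since det(C) ≠ 0, rank(C) = 3 and the system is completely controllable.

1057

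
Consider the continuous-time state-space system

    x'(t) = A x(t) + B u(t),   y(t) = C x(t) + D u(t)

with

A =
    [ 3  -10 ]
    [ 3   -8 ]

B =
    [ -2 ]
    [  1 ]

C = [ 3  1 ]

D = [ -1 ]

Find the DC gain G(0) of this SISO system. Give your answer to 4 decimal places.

-15.5000

G(0) = C(-A)^{-1}B + D = -C A^{-1} B + D.
det A = 6, so A^{-1} = (1/6)·adj(A) = [[-4/3, 5/3], [-1/2, 1/2]]
A^{-1} B = [13/3, 3/2]^T
C A^{-1} B = 29/2
G(0) = D - C A^{-1} B = -1 - (29/2) = -31/2 ≈ -15.5000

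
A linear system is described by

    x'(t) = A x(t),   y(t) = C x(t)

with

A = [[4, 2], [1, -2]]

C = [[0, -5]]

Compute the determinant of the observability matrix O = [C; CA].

-25

CA = [[-5, 10]]
Observability matrix O = [C; CA] = [[0, -5], [-5, 10]]
det(O) = 0·10 - (-5)·(-5) = 0 - 25 = -25
Since det(O) ≠ 0, rank(O) = 2 and the system is completely observable.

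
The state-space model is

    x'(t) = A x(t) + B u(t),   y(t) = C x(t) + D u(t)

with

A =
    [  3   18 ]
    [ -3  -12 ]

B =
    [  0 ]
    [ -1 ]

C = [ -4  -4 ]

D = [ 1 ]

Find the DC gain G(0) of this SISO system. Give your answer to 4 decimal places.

G(0) = C(-A)^{-1}B + D = -C A^{-1} B + D.
det A = 18, so A^{-1} = (1/18)·adj(A) = [[-2/3, -1], [1/6, 1/6]]
A^{-1} B = [1, -1/6]^T
C A^{-1} B = -10/3
G(0) = D - C A^{-1} B = 1 - (-10/3) = 13/3 ≈ 4.3333

4.3333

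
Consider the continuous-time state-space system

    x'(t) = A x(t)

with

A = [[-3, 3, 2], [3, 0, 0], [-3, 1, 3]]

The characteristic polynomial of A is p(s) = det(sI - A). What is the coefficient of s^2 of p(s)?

Expand det(sI - A) for the 3×3 matrix.
p(s) = s^3 - 12s + 21.
(Check: constant term = det(-A) = (-1)^3 det A = 21; coefficient of s^2 = -tr A = 0.)
The coefficient of s^2 is 0.

0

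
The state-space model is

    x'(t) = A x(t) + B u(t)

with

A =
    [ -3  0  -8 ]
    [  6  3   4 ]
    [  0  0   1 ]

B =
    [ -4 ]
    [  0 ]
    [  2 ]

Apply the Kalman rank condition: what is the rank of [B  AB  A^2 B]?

2

AB = [[-4], [-16], [2]]
A^2B = [[-4], [-64], [2]]
Controllability matrix C = [B  AB  A^2B] = [[-4, -4, -4], [0, -16, -64], [2, 2, 2]]
The rows r1, r2, r3 of C are linearly dependent: r1 + 2·r3 = 0 (check each entry), so rank(C) ≤ 2.
The 2×2 minor from rows 1, 2, columns 1, 2 is (-4)·(-16) - (-4)·0 = 64 - 0 = 64 ≠ 0, so rank(C) = 2.
rank(C) = 2 < n = 3, so the pair (A, B) is not completely controllable.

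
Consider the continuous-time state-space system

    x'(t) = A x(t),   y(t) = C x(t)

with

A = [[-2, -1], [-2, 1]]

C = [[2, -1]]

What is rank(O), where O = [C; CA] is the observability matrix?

CA = [[-2, -3]]
Observability matrix O = [C; CA] = [[2, -1], [-2, -3]]
det(O) = 2·(-3) - (-1)·(-2) = -6 - 2 = -8 ≠ 0, so rank(O) = 2.
rank(O) = 2 = n, so the pair (A, C) is completely observable.

2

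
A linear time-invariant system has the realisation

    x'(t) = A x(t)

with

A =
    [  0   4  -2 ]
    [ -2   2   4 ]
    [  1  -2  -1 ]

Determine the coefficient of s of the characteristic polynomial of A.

Expand det(sI - A) for the 3×3 matrix.
p(s) = s^3 - s^2 + 16s - 4.
(Check: constant term = det(-A) = (-1)^3 det A = -4; coefficient of s^2 = -tr A = -1.)
The coefficient of s is 16.

16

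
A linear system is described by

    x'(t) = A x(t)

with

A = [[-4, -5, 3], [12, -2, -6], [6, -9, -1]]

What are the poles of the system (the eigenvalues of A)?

-5, -4, 2

det(sI - A) = s^3 - (tr A)s^2 + (M11 + M22 + M33)s - det A, where Mii is the 2×2 principal minor of A obtained by deleting row i and column i.
tr A = (-4) + (-2) + (-1) = -7; M11 = (-2)·(-1) - (-6)·(-9) = 2 - 54 = -52; M22 = (-4)·(-1) - 3·6 = 4 - 18 = -14; M33 = (-4)·(-2) - (-5)·12 = 8 - (-60) = 68; sum of minors = 2.
det A = (-4)·((-2)·(-1) - (-6)·(-9)) - (-5)·(12·(-1) - (-6)·6) + 3·(12·(-9) - (-2)·6) = (-4)·(-52) - (-5)·24 + 3·(-96) = 40.
So p(s) = det(sI - A) = s^3 + 7s^2 + 2s - 40.
Rational-root test: any integer root divides -40. Testing small divisors, s = 2 works: p(2) = 8 + 28 + 4 + (-40) = 0, so (s - 2) is a factor.
Dividing, p(s) = (s - 2)(s^2 + 9s + 20).
Factor s^2 + 9s + 20: two numbers with sum -9 and product 20 are -4 and -5, so s^2 + 9s + 20 = (s + 4)(s + 5).
Hence p(s) = (s - 2) (s + 4) (s + 5), with roots -5, -4, 2.
At least one eigenvalue has non-negative real part, so the system is not asymptotically stable.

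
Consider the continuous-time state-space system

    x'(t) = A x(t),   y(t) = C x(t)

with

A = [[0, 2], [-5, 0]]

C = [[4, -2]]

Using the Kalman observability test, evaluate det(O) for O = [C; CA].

CA = [[10, 8]]
Observability matrix O = [C; CA] = [[4, -2], [10, 8]]
det(O) = 4·8 - (-2)·10 = 32 - (-20) = 52
Since det(O) ≠ 0, rank(O) = 2 and the system is completely observable.

52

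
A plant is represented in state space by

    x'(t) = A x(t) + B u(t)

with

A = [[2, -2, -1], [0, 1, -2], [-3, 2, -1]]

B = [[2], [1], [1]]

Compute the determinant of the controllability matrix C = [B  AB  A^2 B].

63

AB = [[1], [-1], [-5]]
A^2B = [[9], [9], [0]]
Controllability matrix C = [B  AB  A^2B] = [[2, 1, 9], [1, -1, 9], [1, -5, 0]]
Expanding along the first row, det(C) = 2·((-1)·0 - 9·(-5)) - 1·(1·0 - 9·1) + 9·(1·(-5) - (-1)·1) = 2·45 - 1·(-9) + 9·(-4) = 63
Since det(C) ≠ 0, rank(C) = 3 and the system is completely controllable.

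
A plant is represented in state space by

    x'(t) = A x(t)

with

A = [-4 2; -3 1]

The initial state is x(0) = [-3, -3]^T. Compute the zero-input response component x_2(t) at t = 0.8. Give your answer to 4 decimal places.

-0.6057

det(sI - A) = s^2 - (tr A)s + det A, with tr A = (-4) + 1 = -3 and det A = (-4)·1 - 2·(-3) = -4 - (-6) = 2.
So p(s) = det(sI - A) = s^2 + 3s + 2.
Factor s^2 + 3s + 2: two numbers with sum -3 and product 2 are -1 and -2, so s^2 + 3s + 2 = (s + 1)(s + 2).
Hence p(s) = (s + 1) (s + 2), with roots -2, -1.
The eigenvalues -2, -1 are distinct and real, so A is diagonalisable and x(t) = e^{At} x(0) = V diag(e^{λ_i t}) V^{-1} x(0), where the columns of V are the eigenvectors.
λ = -2: A - (-2)I = [[-2, 2], [-3, 3]]. Row 1 gives (-2)·v1 + 2·v2 = 0, so take v_1 = [1, 1]^T.
λ = -1: A - (-1)I = [[-3, 2], [-3, 2]]. Row 1 gives (-3)·v1 + 2·v2 = 0, so take v_2 = [-2, -3]^T.
V = [v_1 v_2] = [[1, -2], [1, -3]] has det V = -1, so V^{-1} = adj(V)/det V = [[3, -2], [1, -1]].
Modal coordinates z(0) = V^{-1} x(0): 3·(-3) + (-2)·(-3) = -3; 1·(-3) + (-1)·(-3) = 0; so z(0) = [-3, 0]^T.
x_2(t) = Σ_i (v_i)_2 · z_i(0) · e^{λ_i t} (row 2 of V times the modal terms).
x_2(0.8) = 1·(-3)·e^{-2·0.8} + (-3)·0·e^{-1·0.8} = (-3)·0.201897 + 0·0.449329 = -0.6057.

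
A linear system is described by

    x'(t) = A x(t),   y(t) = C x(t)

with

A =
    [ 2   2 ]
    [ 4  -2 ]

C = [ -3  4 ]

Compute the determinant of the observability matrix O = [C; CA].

CA = [[10, -14]]
Observability matrix O = [C; CA] = [[-3, 4], [10, -14]]
det(O) = (-3)·(-14) - 4·10 = 42 - 40 = 2
Since det(O) ≠ 0, rank(O) = 2 and the system is completely observable.

2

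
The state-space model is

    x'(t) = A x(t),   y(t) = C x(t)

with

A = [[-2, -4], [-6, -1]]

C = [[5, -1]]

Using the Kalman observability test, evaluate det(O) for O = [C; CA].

CA = [[-4, -19]]
Observability matrix O = [C; CA] = [[5, -1], [-4, -19]]
det(O) = 5·(-19) - (-1)·(-4) = -95 - 4 = -99
Since det(O) ≠ 0, rank(O) = 2 and the system is completely observable.

-99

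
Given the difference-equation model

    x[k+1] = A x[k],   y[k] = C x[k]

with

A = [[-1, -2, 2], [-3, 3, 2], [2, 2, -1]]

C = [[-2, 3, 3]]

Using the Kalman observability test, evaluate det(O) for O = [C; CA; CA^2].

1900

CA = [[-1, 19, -1]]
CA^2 = [[-58, 57, 37]]
Observability matrix O = [C; CA; CA^2] = [[-2, 3, 3], [-1, 19, -1], [-58, 57, 37]]
Expanding along the first row, det(O) = (-2)·(19·37 - (-1)·57) - 3·((-1)·37 - (-1)·(-58)) + 3·((-1)·57 - 19·(-58)) = (-2)·760 - 3·(-95) + 3·1045 = 1900
Since det(O) ≠ 0, rank(O) = 3 and the system is completely observable.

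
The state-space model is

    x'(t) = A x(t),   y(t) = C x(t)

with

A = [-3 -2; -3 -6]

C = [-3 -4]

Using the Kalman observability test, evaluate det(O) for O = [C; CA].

CA = [[21, 30]]
Observability matrix O = [C; CA] = [[-3, -4], [21, 30]]
det(O) = (-3)·30 - (-4)·21 = -90 - (-84) = -6
Since det(O) ≠ 0, rank(O) = 2 and the system is completely observable.

-6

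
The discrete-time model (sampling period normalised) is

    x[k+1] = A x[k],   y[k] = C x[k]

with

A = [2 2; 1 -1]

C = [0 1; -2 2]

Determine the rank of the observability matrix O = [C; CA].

CA = [[1, -1], [-2, -6]]
Observability matrix O = [C; CA] = [[0, 1], [-2, 2], [1, -1], [-2, -6]]
Take the 2×2 submatrix of O formed by rows 1, 2: [[0, 1], [-2, 2]]. Its determinant is 0·2 - 1·(-2) = 0 - (-2) = 2 ≠ 0.
So rank(O) ≥ 2; since O has 2 columns, rank(O) = 2.
rank(O) = 2 = n, so the pair (A, C) is completely observable.

2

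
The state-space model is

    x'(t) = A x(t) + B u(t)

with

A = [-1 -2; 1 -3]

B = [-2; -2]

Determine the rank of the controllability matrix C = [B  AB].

2

AB = [[6], [4]]
Controllability matrix C = [B  AB] = [[-2, 6], [-2, 4]]
det(C) = (-2)·4 - 6·(-2) = -8 - (-12) = 4 ≠ 0, so rank(C) = 2.
rank(C) = 2 = n, so the pair (A, B) is completely controllable.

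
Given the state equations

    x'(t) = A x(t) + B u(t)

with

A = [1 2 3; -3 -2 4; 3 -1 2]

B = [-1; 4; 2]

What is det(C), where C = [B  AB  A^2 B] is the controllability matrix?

AB = [[13], [3], [-3]]
A^2B = [[10], [-57], [30]]
Controllability matrix C = [B  AB  A^2B] = [[-1, 13, 10], [4, 3, -57], [2, -3, 30]]
Expanding along the first row, det(C) = (-1)·(3·30 - (-57)·(-3)) - 13·(4·30 - (-57)·2) + 10·(4·(-3) - 3·2) = (-1)·(-81) - 13·234 + 10·(-18) = -3141
Since det(C) ≠ 0, rank(C) = 3 and the system is completely controllable.

-3141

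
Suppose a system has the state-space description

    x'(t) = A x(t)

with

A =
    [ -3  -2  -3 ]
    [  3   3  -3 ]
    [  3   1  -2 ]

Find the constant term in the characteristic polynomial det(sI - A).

-33

Expand det(sI - A) for the 3×3 matrix.
p(s) = s^3 + 2s^2 + 9s - 33.
(Check: constant term = det(-A) = (-1)^3 det A = -33; coefficient of s^2 = -tr A = 2.)
The constant term is -33.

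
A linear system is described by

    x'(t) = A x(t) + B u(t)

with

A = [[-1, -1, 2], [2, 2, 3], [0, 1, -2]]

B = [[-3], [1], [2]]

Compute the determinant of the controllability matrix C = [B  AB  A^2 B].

23

AB = [[6], [2], [-3]]
A^2B = [[-14], [7], [8]]
Controllability matrix C = [B  AB  A^2B] = [[-3, 6, -14], [1, 2, 7], [2, -3, 8]]
Expanding along the first row, det(C) = (-3)·(2·8 - 7·(-3)) - 6·(1·8 - 7·2) + (-14)·(1·(-3) - 2·2) = (-3)·37 - 6·(-6) + (-14)·(-7) = 23
Since det(C) ≠ 0, rank(C) = 3 and the system is completely controllable.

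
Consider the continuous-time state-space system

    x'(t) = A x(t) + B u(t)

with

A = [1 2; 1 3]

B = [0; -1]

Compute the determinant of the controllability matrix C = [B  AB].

AB = [[-2], [-3]]
Controllability matrix C = [B  AB] = [[0, -2], [-1, -3]]
det(C) = 0·(-3) - (-2)·(-1) = 0 - 2 = -2
Since det(C) ≠ 0, rank(C) = 2 and the system is completely controllable.

-2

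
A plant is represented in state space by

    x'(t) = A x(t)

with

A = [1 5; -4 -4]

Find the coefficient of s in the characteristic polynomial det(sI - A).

3

For a 2×2 matrix, det(sI - A) = s^2 - (tr A)s + det A.
tr A = -3, det A = 16.
So p(s) = s^2 + 3s + 16.
The coefficient of s is 3.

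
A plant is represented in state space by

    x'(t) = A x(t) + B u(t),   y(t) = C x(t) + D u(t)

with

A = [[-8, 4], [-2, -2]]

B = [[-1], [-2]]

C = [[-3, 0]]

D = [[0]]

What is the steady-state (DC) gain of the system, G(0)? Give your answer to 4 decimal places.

1.2500

G(0) = C(-A)^{-1}B + D = -C A^{-1} B + D.
det A = 24, so A^{-1} = (1/24)·adj(A) = [[-1/12, -1/6], [1/12, -1/3]]
A^{-1} B = [5/12, 7/12]^T
C A^{-1} B = -5/4
G(0) = D - C A^{-1} B = 0 - (-5/4) = 5/4 ≈ 1.2500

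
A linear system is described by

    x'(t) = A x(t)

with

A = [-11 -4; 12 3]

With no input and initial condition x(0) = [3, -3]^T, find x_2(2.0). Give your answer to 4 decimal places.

0.0145

det(sI - A) = s^2 - (tr A)s + det A, with tr A = (-11) + 3 = -8 and det A = (-11)·3 - (-4)·12 = -33 - (-48) = 15.
So p(s) = det(sI - A) = s^2 + 8s + 15.
Factor s^2 + 8s + 15: two numbers with sum -8 and product 15 are -3 and -5, so s^2 + 8s + 15 = (s + 3)(s + 5).
Hence p(s) = (s + 3) (s + 5), with roots -5, -3.
The eigenvalues -5, -3 are distinct and real, so A is diagonalisable and x(t) = e^{At} x(0) = V diag(e^{λ_i t}) V^{-1} x(0), where the columns of V are the eigenvectors.
λ = -5: A - (-5)I = [[-6, -4], [12, 8]]. Row 1 gives (-6)·v1 + (-4)·v2 = 0, so take v_1 = [2, -3]^T.
λ = -3: A - (-3)I = [[-8, -4], [12, 6]]. Row 1 gives (-8)·v1 + (-4)·v2 = 0, so take v_2 = [1, -2]^T.
V = [v_1 v_2] = [[2, 1], [-3, -2]] has det V = -1, so V^{-1} = adj(V)/det V = [[2, 1], [-3, -2]].
Modal coordinates z(0) = V^{-1} x(0): 2·3 + 1·(-3) = 3; (-3)·3 + (-2)·(-3) = -3; so z(0) = [3, -3]^T.
x_2(t) = Σ_i (v_i)_2 · z_i(0) · e^{λ_i t} (row 2 of V times the modal terms).
x_2(2.0) = (-3)·3·e^{-5·2.0} + (-2)·(-3)·e^{-3·2.0} = (-9)·0.000045 + 6·0.002479 = 0.0145.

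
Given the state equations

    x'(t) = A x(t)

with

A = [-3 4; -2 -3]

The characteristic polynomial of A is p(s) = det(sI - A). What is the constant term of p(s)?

17

For a 2×2 matrix, det(sI - A) = s^2 - (tr A)s + det A.
tr A = -6, det A = 17.
So p(s) = s^2 + 6s + 17.
The constant term is 17.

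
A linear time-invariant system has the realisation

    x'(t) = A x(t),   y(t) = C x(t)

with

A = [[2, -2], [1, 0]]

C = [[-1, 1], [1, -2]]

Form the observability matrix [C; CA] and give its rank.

CA = [[-1, 2], [0, -2]]
Observability matrix O = [C; CA] = [[-1, 1], [1, -2], [-1, 2], [0, -2]]
Take the 2×2 submatrix of O formed by rows 1, 2: [[-1, 1], [1, -2]]. Its determinant is (-1)·(-2) - 1·1 = 2 - 1 = 1 ≠ 0.
So rank(O) ≥ 2; since O has 2 columns, rank(O) = 2.
rank(O) = 2 = n, so the pair (A, C) is completely observable.

2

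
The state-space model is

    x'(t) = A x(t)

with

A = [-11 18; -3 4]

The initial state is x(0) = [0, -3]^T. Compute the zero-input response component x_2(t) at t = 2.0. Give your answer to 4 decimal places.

-0.1646

det(sI - A) = s^2 - (tr A)s + det A, with tr A = (-11) + 4 = -7 and det A = (-11)·4 - 18·(-3) = -44 - (-54) = 10.
So p(s) = det(sI - A) = s^2 + 7s + 10.
Factor s^2 + 7s + 10: two numbers with sum -7 and product 10 are -2 and -5, so s^2 + 7s + 10 = (s + 2)(s + 5).
Hence p(s) = (s + 2) (s + 5), with roots -5, -2.
The eigenvalues -5, -2 are distinct and real, so A is diagonalisable and x(t) = e^{At} x(0) = V diag(e^{λ_i t}) V^{-1} x(0), where the columns of V are the eigenvectors.
λ = -5: A - (-5)I = [[-6, 18], [-3, 9]]. Row 1 gives (-6)·v1 + 18·v2 = 0, so take v_1 = [-3, -1]^T.
λ = -2: A - (-2)I = [[-9, 18], [-3, 6]]. Row 1 gives (-9)·v1 + 18·v2 = 0, so take v_2 = [2, 1]^T.
V = [v_1 v_2] = [[-3, 2], [-1, 1]] has det V = -1, so V^{-1} = adj(V)/det V = [[-1, 2], [-1, 3]].
Modal coordinates z(0) = V^{-1} x(0): (-1)·0 + 2·(-3) = -6; (-1)·0 + 3·(-3) = -9; so z(0) = [-6, -9]^T.
x_2(t) = Σ_i (v_i)_2 · z_i(0) · e^{λ_i t} (row 2 of V times the modal terms).
x_2(2.0) = (-1)·(-6)·e^{-5·2.0} + 1·(-9)·e^{-2·2.0} = 6·0.000045 + (-9)·0.018316 = -0.1646.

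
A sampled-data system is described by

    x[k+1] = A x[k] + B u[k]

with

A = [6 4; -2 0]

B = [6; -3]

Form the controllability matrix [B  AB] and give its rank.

AB = [[24], [-12]]
Controllability matrix C = [B  AB] = [[6, 24], [-3, -12]]
Every column of C is a scalar multiple of column 1 = [6, -3] (multipliers 1, 4), so the columns span a one-dimensional space.
C ≠ 0, hence rank(C) = 1.
rank(C) = 1 < n = 2, so the pair (A, B) is not completely controllable.

1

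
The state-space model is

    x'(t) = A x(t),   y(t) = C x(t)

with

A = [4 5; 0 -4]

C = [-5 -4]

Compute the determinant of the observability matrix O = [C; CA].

CA = [[-20, -9]]
Observability matrix O = [C; CA] = [[-5, -4], [-20, -9]]
det(O) = (-5)·(-9) - (-4)·(-20) = 45 - 80 = -35
Since det(O) ≠ 0, rank(O) = 2 and the system is completely observable.

-35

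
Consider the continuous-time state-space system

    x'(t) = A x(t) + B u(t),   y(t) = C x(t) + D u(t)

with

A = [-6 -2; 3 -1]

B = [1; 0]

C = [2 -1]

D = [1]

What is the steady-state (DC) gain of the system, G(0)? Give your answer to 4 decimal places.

G(0) = C(-A)^{-1}B + D = -C A^{-1} B + D.
det A = 12, so A^{-1} = (1/12)·adj(A) = [[-1/12, 1/6], [-1/4, -1/2]]
A^{-1} B = [-1/12, -1/4]^T
C A^{-1} B = 1/12
G(0) = D - C A^{-1} B = 1 - (1/12) = 11/12 ≈ 0.9167

0.9167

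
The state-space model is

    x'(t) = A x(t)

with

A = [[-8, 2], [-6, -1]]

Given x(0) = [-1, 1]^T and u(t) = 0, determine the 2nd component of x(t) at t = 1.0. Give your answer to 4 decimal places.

0.1225

det(sI - A) = s^2 - (tr A)s + det A, with tr A = (-8) + (-1) = -9 and det A = (-8)·(-1) - 2·(-6) = 8 - (-12) = 20.
So p(s) = det(sI - A) = s^2 + 9s + 20.
Factor s^2 + 9s + 20: two numbers with sum -9 and product 20 are -4 and -5, so s^2 + 9s + 20 = (s + 4)(s + 5).
Hence p(s) = (s + 4) (s + 5), with roots -5, -4.
The eigenvalues -5, -4 are distinct and real, so A is diagonalisable and x(t) = e^{At} x(0) = V diag(e^{λ_i t}) V^{-1} x(0), where the columns of V are the eigenvectors.
λ = -5: A - (-5)I = [[-3, 2], [-6, 4]]. Row 1 gives (-3)·v1 + 2·v2 = 0, so take v_1 = [-2, -3]^T.
λ = -4: A - (-4)I = [[-4, 2], [-6, 3]]. Row 1 gives (-4)·v1 + 2·v2 = 0, so take v_2 = [1, 2]^T.
V = [v_1 v_2] = [[-2, 1], [-3, 2]] has det V = -1, so V^{-1} = adj(V)/det V = [[-2, 1], [-3, 2]].
Modal coordinates z(0) = V^{-1} x(0): (-2)·(-1) + 1·1 = 3; (-3)·(-1) + 2·1 = 5; so z(0) = [3, 5]^T.
x_2(t) = Σ_i (v_i)_2 · z_i(0) · e^{λ_i t} (row 2 of V times the modal terms).
x_2(1.0) = (-3)·3·e^{-5·1.0} + 2·5·e^{-4·1.0} = (-9)·0.006738 + 10·0.018316 = 0.1225.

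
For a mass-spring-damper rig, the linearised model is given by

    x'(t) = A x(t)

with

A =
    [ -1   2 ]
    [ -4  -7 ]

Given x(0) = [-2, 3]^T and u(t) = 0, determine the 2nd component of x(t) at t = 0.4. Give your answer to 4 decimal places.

det(sI - A) = s^2 - (tr A)s + det A, with tr A = (-1) + (-7) = -8 and det A = (-1)·(-7) - 2·(-4) = 7 - (-8) = 15.
So p(s) = det(sI - A) = s^2 + 8s + 15.
Factor s^2 + 8s + 15: two numbers with sum -8 and product 15 are -3 and -5, so s^2 + 8s + 15 = (s + 3)(s + 5).
Hence p(s) = (s + 3) (s + 5), with roots -5, -3.
The eigenvalues -5, -3 are distinct and real, so A is diagonalisable and x(t) = e^{At} x(0) = V diag(e^{λ_i t}) V^{-1} x(0), where the columns of V are the eigenvectors.
λ = -5: A - (-5)I = [[4, 2], [-4, -2]]. Row 1 gives 4·v1 + 2·v2 = 0, so take v_1 = [-1, 2]^T.
λ = -3: A - (-3)I = [[2, 2], [-4, -4]]. Row 1 gives 2·v1 + 2·v2 = 0, so take v_2 = [-1, 1]^T.
V = [v_1 v_2] = [[-1, -1], [2, 1]] has det V = 1, so V^{-1} = adj(V)/det V = [[1, 1], [-2, -1]].
Modal coordinates z(0) = V^{-1} x(0): 1·(-2) + 1·3 = 1; (-2)·(-2) + (-1)·3 = 1; so z(0) = [1, 1]^T.
x_2(t) = Σ_i (v_i)_2 · z_i(0) · e^{λ_i t} (row 2 of V times the modal terms).
x_2(0.4) = 2·1·e^{-5·0.4} + 1·1·e^{-3·0.4} = 2·0.135335 + 1·0.301194 = 0.5719.

0.5719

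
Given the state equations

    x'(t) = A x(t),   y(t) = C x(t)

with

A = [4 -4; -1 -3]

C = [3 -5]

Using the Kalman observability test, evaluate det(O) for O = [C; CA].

CA = [[17, 3]]
Observability matrix O = [C; CA] = [[3, -5], [17, 3]]
det(O) = 3·3 - (-5)·17 = 9 - (-85) = 94
Since det(O) ≠ 0, rank(O) = 2 and the system is completely observable.

94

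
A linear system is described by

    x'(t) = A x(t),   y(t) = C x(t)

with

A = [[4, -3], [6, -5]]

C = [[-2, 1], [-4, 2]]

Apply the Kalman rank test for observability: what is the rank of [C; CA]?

1

CA = [[-2, 1], [-4, 2]]
Observability matrix O = [C; CA] = [[-2, 1], [-4, 2], [-2, 1], [-4, 2]]
Every row of O is a scalar multiple of row 1 = [-2, 1] (multipliers 1, 2, 1, 2), so the rows span a one-dimensional space.
O ≠ 0, hence rank(O) = 1.
rank(O) = 1 < n = 2, so the pair (A, C) is not completely observable.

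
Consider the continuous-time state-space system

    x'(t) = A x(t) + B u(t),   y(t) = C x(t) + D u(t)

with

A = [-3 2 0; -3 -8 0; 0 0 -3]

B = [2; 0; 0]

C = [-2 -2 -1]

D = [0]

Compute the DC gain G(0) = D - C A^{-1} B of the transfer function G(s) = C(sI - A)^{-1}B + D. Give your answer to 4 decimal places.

G(0) = C(-A)^{-1}B + D = -C A^{-1} B + D.
det A = -90, so A^{-1} = (1/-90)·adj(A) = [[-4/15, -1/15, 0], [1/10, -1/10, 0], [0, 0, -1/3]]
A^{-1} B = [-8/15, 1/5, 0]^T
C A^{-1} B = 2/3
G(0) = D - C A^{-1} B = 0 - (2/3) = -2/3 ≈ -0.6667

-0.6667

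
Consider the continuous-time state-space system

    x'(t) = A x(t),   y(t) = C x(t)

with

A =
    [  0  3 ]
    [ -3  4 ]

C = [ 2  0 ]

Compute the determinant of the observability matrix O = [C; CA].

CA = [[0, 6]]
Observability matrix O = [C; CA] = [[2, 0], [0, 6]]
det(O) = 2·6 - 0·0 = 12 - 0 = 12
Since det(O) ≠ 0, rank(O) = 2 and the system is completely observable.

12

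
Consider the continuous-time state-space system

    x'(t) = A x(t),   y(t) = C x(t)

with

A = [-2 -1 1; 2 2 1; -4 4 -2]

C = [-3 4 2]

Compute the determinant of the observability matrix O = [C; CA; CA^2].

CA = [[6, 19, -3]]
CA^2 = [[38, 20, 31]]
Observability matrix O = [C; CA; CA^2] = [[-3, 4, 2], [6, 19, -3], [38, 20, 31]]
Expanding along the first row, det(O) = (-3)·(19·31 - (-3)·20) - 4·(6·31 - (-3)·38) + 2·(6·20 - 19·38) = (-3)·649 - 4·300 + 2·(-602) = -4351
Since det(O) ≠ 0, rank(O) = 3 and the system is completely observable.

-4351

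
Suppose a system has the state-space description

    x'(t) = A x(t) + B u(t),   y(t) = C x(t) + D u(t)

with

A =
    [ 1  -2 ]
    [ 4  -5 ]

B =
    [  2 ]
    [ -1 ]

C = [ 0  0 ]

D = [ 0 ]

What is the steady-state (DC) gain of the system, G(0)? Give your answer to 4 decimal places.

G(0) = C(-A)^{-1}B + D = -C A^{-1} B + D.
det A = 3, so A^{-1} = (1/3)·adj(A) = [[-5/3, 2/3], [-4/3, 1/3]]
A^{-1} B = [-4, -3]^T
C A^{-1} B = 0
G(0) = D - C A^{-1} B = 0 - (0) = 0

0.0000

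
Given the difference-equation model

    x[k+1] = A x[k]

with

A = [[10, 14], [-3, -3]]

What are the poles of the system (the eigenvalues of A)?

3, 4

det(zI - A) = z^2 - (tr A)z + det A, with tr A = 10 + (-3) = 7 and det A = 10·(-3) - 14·(-3) = -30 - (-42) = 12.
So p(z) = det(zI - A) = z^2 - 7z + 12.
Factor z^2 - 7z + 12: two numbers with sum 7 and product 12 are 4 and 3, so z^2 - 7z + 12 = (z - 4)(z - 3).
Hence p(z) = (z - 4) (z - 3), with roots 3, 4.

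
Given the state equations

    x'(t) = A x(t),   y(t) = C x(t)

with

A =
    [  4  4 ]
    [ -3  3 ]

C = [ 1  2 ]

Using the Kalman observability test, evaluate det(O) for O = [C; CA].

14

CA = [[-2, 10]]
Observability matrix O = [C; CA] = [[1, 2], [-2, 10]]
det(O) = 1·10 - 2·(-2) = 10 - (-4) = 14
Since det(O) ≠ 0, rank(O) = 2 and the system is completely observable.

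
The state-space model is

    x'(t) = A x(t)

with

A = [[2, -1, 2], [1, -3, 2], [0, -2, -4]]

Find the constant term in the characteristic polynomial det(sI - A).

Expand det(sI - A) for the 3×3 matrix.
p(s) = s^3 + 5s^2 + 3s - 24.
(Check: constant term = det(-A) = (-1)^3 det A = -24; coefficient of s^2 = -tr A = 5.)
The constant term is -24.

-24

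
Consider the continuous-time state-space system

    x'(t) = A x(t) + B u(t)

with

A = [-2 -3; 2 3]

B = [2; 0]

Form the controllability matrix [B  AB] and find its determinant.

8

AB = [[-4], [4]]
Controllability matrix C = [B  AB] = [[2, -4], [0, 4]]
det(C) = 2·4 - (-4)·0 = 8 - 0 = 8
Since det(C) ≠ 0, rank(C) = 2 and the system is completely controllable.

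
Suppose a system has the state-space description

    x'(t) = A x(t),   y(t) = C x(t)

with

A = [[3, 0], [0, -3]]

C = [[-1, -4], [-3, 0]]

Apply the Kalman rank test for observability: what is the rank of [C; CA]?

CA = [[-3, 12], [-9, 0]]
Observability matrix O = [C; CA] = [[-1, -4], [-3, 0], [-3, 12], [-9, 0]]
Take the 2×2 submatrix of O formed by rows 1, 2: [[-1, -4], [-3, 0]]. Its determinant is (-1)·0 - (-4)·(-3) = 0 - 12 = -12 ≠ 0.
So rank(O) ≥ 2; since O has 2 columns, rank(O) = 2.
rank(O) = 2 = n, so the pair (A, C) is completely observable.

2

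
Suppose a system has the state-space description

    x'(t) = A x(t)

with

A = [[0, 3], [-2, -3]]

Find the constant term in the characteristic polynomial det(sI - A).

For a 2×2 matrix, det(sI - A) = s^2 - (tr A)s + det A.
tr A = -3, det A = 6.
So p(s) = s^2 + 3s + 6.
The constant term is 6.

6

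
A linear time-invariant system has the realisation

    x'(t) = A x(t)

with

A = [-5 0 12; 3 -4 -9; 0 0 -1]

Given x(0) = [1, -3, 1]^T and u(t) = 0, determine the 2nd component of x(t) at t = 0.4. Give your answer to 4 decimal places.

det(sI - A) = s^3 - (tr A)s^2 + (M11 + M22 + M33)s - det A, where Mii is the 2×2 principal minor of A obtained by deleting row i and column i.
tr A = (-5) + (-4) + (-1) = -10; M11 = (-4)·(-1) - (-9)·0 = 4 - 0 = 4; M22 = (-5)·(-1) - 12·0 = 5 - 0 = 5; M33 = (-5)·(-4) - 0·3 = 20 - 0 = 20; sum of minors = 29.
det A = (-5)·((-4)·(-1) - (-9)·0) - 0·(3·(-1) - (-9)·0) + 12·(3·0 - (-4)·0) = (-5)·4 - 0·(-3) + 12·0 = -20.
So p(s) = det(sI - A) = s^3 + 10s^2 + 29s + 20.
Rational-root test: any integer root divides 20. Testing small divisors, s = -1 works: p(-1) = -1 + 10 + (-29) + 20 = 0, so (s + 1) is a factor.
Dividing, p(s) = (s + 1)(s^2 + 9s + 20).
Factor s^2 + 9s + 20: two numbers with sum -9 and product 20 are -4 and -5, so s^2 + 9s + 20 = (s + 4)(s + 5).
Hence p(s) = (s + 1) (s + 4) (s + 5), with roots -5, -4, -1.
The eigenvalues -5, -4, -1 are distinct and real, so A is diagonalisable and x(t) = e^{At} x(0) = V diag(e^{λ_i t}) V^{-1} x(0), where the columns of V are the eigenvectors.
λ = -5: A - (-5)I = [[0, 0, 12], [3, 1, -9], [0, 0, 4]]. v must be orthogonal to every row; (row 1) × (row 2) = [-12, 36, 0], so take v_1 = [-1, 3, 0]^T.
λ = -4: A - (-4)I = [[-1, 0, 12], [3, 0, -9], [0, 0, 3]]. v must be orthogonal to every row; (row 1) × (row 2) = [0, 27, 0], so take v_2 = [0, 1, 0]^T.
λ = -1: A - (-1)I = [[-4, 0, 12], [3, -3, -9], [0, 0, 0]]. v must be orthogonal to every row; (row 1) × (row 2) = [36, 0, 12], so take v_3 = [3, 0, 1]^T.
V = [v_1 v_2 v_3] = [[-1, 0, 3], [3, 1, 0], [0, 0, 1]] has det V = -1, so V^{-1} = adj(V)/det V = [[-1, 0, 3], [3, 1, -9], [0, 0, 1]].
Modal coordinates z(0) = V^{-1} x(0): (-1)·1 + 0·(-3) + 3·1 = 2; 3·1 + 1·(-3) + (-9)·1 = -9; 0·1 + 0·(-3) + 1·1 = 1; so z(0) = [2, -9, 1]^T.
x_2(t) = Σ_i (v_i)_2 · z_i(0) · e^{λ_i t} (row 2 of V times the modal terms).
x_2(0.4) = 3·2·e^{-5·0.4} + 1·(-9)·e^{-4·0.4} + 0·1·e^{-1·0.4} = 6·0.135335 + (-9)·0.201897 + 0·0.670320 = -1.0051.

-1.0051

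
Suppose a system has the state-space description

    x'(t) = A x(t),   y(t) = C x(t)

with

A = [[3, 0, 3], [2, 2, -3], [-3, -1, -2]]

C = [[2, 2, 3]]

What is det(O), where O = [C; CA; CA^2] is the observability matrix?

-225

CA = [[1, 1, -6]]
CA^2 = [[23, 8, 12]]
Observability matrix O = [C; CA; CA^2] = [[2, 2, 3], [1, 1, -6], [23, 8, 12]]
Expanding along the first row, det(O) = 2·(1·12 - (-6)·8) - 2·(1·12 - (-6)·23) + 3·(1·8 - 1·23) = 2·60 - 2·150 + 3·(-15) = -225
Since det(O) ≠ 0, rank(O) = 3 and the system is completely observable.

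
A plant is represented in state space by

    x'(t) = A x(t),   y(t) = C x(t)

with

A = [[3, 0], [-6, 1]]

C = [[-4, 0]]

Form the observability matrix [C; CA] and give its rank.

CA = [[-12, 0]]
Observability matrix O = [C; CA] = [[-4, 0], [-12, 0]]
Every row of O is a scalar multiple of row 1 = [-4, 0] (multipliers 1, 3), so the rows span a one-dimensional space.
O ≠ 0, hence rank(O) = 1.
rank(O) = 1 < n = 2, so the pair (A, C) is not completely observable.

1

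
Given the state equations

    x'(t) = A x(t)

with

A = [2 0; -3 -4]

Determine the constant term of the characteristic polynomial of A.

-8

For a 2×2 matrix, det(sI - A) = s^2 - (tr A)s + det A.
tr A = -2, det A = -8.
So p(s) = s^2 + 2s - 8.
The constant term is -8.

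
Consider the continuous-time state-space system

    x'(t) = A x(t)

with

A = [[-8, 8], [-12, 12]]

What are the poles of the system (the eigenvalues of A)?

det(sI - A) = s^2 - (tr A)s + det A, with tr A = (-8) + 12 = 4 and det A = (-8)·12 - 8·(-12) = -96 - (-96) = 0.
So p(s) = det(sI - A) = s^2 - 4s.
Factor s^2 - 4s: two numbers with sum 4 and product 0 are 4 and 0, so s^2 - 4s = s(s - 4).
Hence p(s) = s (s - 4), with roots 0, 4.
At least one eigenvalue has non-negative real part, so the system is not asymptotically stable.

0, 4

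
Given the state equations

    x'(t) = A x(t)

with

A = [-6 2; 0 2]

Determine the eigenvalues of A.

det(sI - A) = s^2 - (tr A)s + det A, with tr A = (-6) + 2 = -4 and det A = (-6)·2 - 2·0 = -12 - 0 = -12.
So p(s) = det(sI - A) = s^2 + 4s - 12.
Factor s^2 + 4s - 12: two numbers with sum -4 and product -12 are 2 and -6, so s^2 + 4s - 12 = (s - 2)(s + 6).
Hence p(s) = (s - 2) (s + 6), with roots -6, 2.
At least one eigenvalue has non-negative real part, so the system is not asymptotically stable.

-6, 2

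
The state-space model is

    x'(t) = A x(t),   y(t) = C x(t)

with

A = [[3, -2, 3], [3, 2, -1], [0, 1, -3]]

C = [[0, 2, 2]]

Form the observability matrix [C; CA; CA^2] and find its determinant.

-1536

CA = [[6, 6, -8]]
CA^2 = [[36, -8, 36]]
Observability matrix O = [C; CA; CA^2] = [[0, 2, 2], [6, 6, -8], [36, -8, 36]]
Expanding along the first row, det(O) = 0·(6·36 - (-8)·(-8)) - 2·(6·36 - (-8)·36) + 2·(6·(-8) - 6·36) = 0·152 - 2·504 + 2·(-264) = -1536
Since det(O) ≠ 0, rank(O) = 3 and the system is completely observable.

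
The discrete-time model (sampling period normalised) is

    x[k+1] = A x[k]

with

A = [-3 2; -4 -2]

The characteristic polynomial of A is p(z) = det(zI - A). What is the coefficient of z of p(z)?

5

For a 2×2 matrix, det(zI - A) = z^2 - (tr A)z + det A.
tr A = -5, det A = 14.
So p(z) = z^2 + 5z + 14.
The coefficient of z is 5.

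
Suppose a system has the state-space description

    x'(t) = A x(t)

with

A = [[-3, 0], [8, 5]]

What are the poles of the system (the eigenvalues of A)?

-3, 5

det(sI - A) = s^2 - (tr A)s + det A, with tr A = (-3) + 5 = 2 and det A = (-3)·5 - 0·8 = -15 - 0 = -15.
So p(s) = det(sI - A) = s^2 - 2s - 15.
Factor s^2 - 2s - 15: two numbers with sum 2 and product -15 are 5 and -3, so s^2 - 2s - 15 = (s - 5)(s + 3).
Hence p(s) = (s - 5) (s + 3), with roots -3, 5.
At least one eigenvalue has non-negative real part, so the system is not asymptotically stable.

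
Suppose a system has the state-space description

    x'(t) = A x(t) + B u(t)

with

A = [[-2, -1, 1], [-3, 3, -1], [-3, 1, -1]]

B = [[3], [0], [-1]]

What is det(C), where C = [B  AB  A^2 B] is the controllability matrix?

-461

AB = [[-7], [-8], [-8]]
A^2B = [[14], [5], [21]]
Controllability matrix C = [B  AB  A^2B] = [[3, -7, 14], [0, -8, 5], [-1, -8, 21]]
Expanding along the first row, det(C) = 3·((-8)·21 - 5·(-8)) - (-7)·(0·21 - 5·(-1)) + 14·(0·(-8) - (-8)·(-1)) = 3·(-128) - (-7)·5 + 14·(-8) = -461
Since det(C) ≠ 0, rank(C) = 3 and the system is completely controllable.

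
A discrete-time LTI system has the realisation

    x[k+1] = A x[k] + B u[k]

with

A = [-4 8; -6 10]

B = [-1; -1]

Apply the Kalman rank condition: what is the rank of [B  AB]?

1

AB = [[-4], [-4]]
Controllability matrix C = [B  AB] = [[-1, -4], [-1, -4]]
Every column of C is a scalar multiple of column 1 = [-1, -1] (multipliers 1, 4), so the columns span a one-dimensional space.
C ≠ 0, hence rank(C) = 1.
rank(C) = 1 < n = 2, so the pair (A, B) is not completely controllable.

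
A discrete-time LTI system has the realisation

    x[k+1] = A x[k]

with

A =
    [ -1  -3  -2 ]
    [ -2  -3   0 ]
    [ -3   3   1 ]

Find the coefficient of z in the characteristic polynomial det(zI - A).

-13

Expand det(zI - A) for the 3×3 matrix.
p(z) = z^3 + 3z^2 - 13z - 27.
(Check: constant term = det(-A) = (-1)^3 det A = -27; coefficient of z^2 = -tr A = 3.)
The coefficient of z is -13.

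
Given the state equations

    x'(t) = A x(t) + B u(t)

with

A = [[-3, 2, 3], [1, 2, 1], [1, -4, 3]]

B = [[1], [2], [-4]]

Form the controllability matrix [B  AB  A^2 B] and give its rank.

3

AB = [[-11], [1], [-19]]
A^2B = [[-22], [-28], [-72]]
Controllability matrix C = [B  AB  A^2B] = [[1, -11, -22], [2, 1, -28], [-4, -19, -72]]
det(C) = 1·(1·(-72) - (-28)·(-19)) - (-11)·(2·(-72) - (-28)·(-4)) + (-22)·(2·(-19) - 1·(-4)) = 1·(-604) - (-11)·(-256) + (-22)·(-34) = -2672 ≠ 0, so rank(C) = 3.
rank(C) = 3 = n, so the pair (A, B) is completely controllable.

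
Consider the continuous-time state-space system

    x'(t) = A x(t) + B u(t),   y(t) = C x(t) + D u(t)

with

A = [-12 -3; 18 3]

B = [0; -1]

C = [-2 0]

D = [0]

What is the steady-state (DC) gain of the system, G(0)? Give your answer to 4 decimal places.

G(0) = C(-A)^{-1}B + D = -C A^{-1} B + D.
det A = 18, so A^{-1} = (1/18)·adj(A) = [[1/6, 1/6], [-1, -2/3]]
A^{-1} B = [-1/6, 2/3]^T
C A^{-1} B = 1/3
G(0) = D - C A^{-1} B = 0 - (1/3) = -1/3 ≈ -0.3333

-0.3333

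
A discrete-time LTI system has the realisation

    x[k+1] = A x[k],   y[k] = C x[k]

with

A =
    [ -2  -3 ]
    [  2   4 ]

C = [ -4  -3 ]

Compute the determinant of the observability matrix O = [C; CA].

CA = [[2, 0]]
Observability matrix O = [C; CA] = [[-4, -3], [2, 0]]
det(O) = (-4)·0 - (-3)·2 = 0 - (-6) = 6
Since det(O) ≠ 0, rank(O) = 2 and the system is completely observable.

6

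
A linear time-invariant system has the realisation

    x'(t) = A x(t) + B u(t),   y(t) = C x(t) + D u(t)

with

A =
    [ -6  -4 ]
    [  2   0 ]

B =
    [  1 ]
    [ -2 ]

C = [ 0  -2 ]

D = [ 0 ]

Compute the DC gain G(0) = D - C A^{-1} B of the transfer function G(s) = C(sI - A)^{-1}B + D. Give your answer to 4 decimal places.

2.5000

G(0) = C(-A)^{-1}B + D = -C A^{-1} B + D.
det A = 8, so A^{-1} = (1/8)·adj(A) = [[0, 1/2], [-1/4, -3/4]]
A^{-1} B = [-1, 5/4]^T
C A^{-1} B = -5/2
G(0) = D - C A^{-1} B = 0 - (-5/2) = 5/2 ≈ 2.5000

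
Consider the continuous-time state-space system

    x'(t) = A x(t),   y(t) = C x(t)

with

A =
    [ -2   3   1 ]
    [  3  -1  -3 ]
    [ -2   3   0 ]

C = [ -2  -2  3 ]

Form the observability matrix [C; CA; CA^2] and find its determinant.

341

CA = [[-8, 5, 4]]
CA^2 = [[23, -17, -23]]
Observability matrix O = [C; CA; CA^2] = [[-2, -2, 3], [-8, 5, 4], [23, -17, -23]]
Expanding along the first row, det(O) = (-2)·(5·(-23) - 4·(-17)) - (-2)·((-8)·(-23) - 4·23) + 3·((-8)·(-17) - 5·23) = (-2)·(-47) - (-2)·92 + 3·21 = 341
Since det(O) ≠ 0, rank(O) = 3 and the system is completely observable.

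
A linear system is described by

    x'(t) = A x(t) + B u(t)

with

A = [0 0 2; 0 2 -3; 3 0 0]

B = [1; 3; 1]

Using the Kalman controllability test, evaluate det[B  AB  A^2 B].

AB = [[2], [3], [3]]
A^2B = [[6], [-3], [6]]
Controllability matrix C = [B  AB  A^2B] = [[1, 2, 6], [3, 3, -3], [1, 3, 6]]
Expanding along the first row, det(C) = 1·(3·6 - (-3)·3) - 2·(3·6 - (-3)·1) + 6·(3·3 - 3·1) = 1·27 - 2·21 + 6·6 = 21
Since det(C) ≠ 0, rank(C) = 3 and the system is completely controllable.

21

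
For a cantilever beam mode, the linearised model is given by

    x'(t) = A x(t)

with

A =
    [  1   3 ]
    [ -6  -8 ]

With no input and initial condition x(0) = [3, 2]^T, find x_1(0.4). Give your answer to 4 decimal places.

2.9180

det(sI - A) = s^2 - (tr A)s + det A, with tr A = 1 + (-8) = -7 and det A = 1·(-8) - 3·(-6) = -8 - (-18) = 10.
So p(s) = det(sI - A) = s^2 + 7s + 10.
Factor s^2 + 7s + 10: two numbers with sum -7 and product 10 are -2 and -5, so s^2 + 7s + 10 = (s + 2)(s + 5).
Hence p(s) = (s + 2) (s + 5), with roots -5, -2.
The eigenvalues -5, -2 are distinct and real, so A is diagonalisable and x(t) = e^{At} x(0) = V diag(e^{λ_i t}) V^{-1} x(0), where the columns of V are the eigenvectors.
λ = -5: A - (-5)I = [[6, 3], [-6, -3]]. Row 1 gives 6·v1 + 3·v2 = 0, so take v_1 = [1, -2]^T.
λ = -2: A - (-2)I = [[3, 3], [-6, -6]]. Row 1 gives 3·v1 + 3·v2 = 0, so take v_2 = [1, -1]^T.
V = [v_1 v_2] = [[1, 1], [-2, -1]] has det V = 1, so V^{-1} = adj(V)/det V = [[-1, -1], [2, 1]].
Modal coordinates z(0) = V^{-1} x(0): (-1)·3 + (-1)·2 = -5; 2·3 + 1·2 = 8; so z(0) = [-5, 8]^T.
x_1(t) = Σ_i (v_i)_1 · z_i(0) · e^{λ_i t} (row 1 of V times the modal terms).
x_1(0.4) = 1·(-5)·e^{-5·0.4} + 1·8·e^{-2·0.4} = (-5)·0.135335 + 8·0.449329 = 2.9180.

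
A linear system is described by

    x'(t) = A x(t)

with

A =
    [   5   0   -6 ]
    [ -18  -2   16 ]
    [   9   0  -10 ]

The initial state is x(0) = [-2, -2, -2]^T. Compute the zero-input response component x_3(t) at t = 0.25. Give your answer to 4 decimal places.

-1.5576

det(sI - A) = s^3 - (tr A)s^2 + (M11 + M22 + M33)s - det A, where Mii is the 2×2 principal minor of A obtained by deleting row i and column i.
tr A = 5 + (-2) + (-10) = -7; M11 = (-2)·(-10) - 16·0 = 20 - 0 = 20; M22 = 5·(-10) - (-6)·9 = -50 - (-54) = 4; M33 = 5·(-2) - 0·(-18) = -10 - 0 = -10; sum of minors = 14.
det A = 5·((-2)·(-10) - 16·0) - 0·((-18)·(-10) - 16·9) + (-6)·((-18)·0 - (-2)·9) = 5·20 - 0·36 + (-6)·18 = -8.
So p(s) = det(sI - A) = s^3 + 7s^2 + 14s + 8.
Rational-root test: any integer root divides 8. Testing small divisors, s = -1 works: p(-1) = -1 + 7 + (-14) + 8 = 0, so (s + 1) is a factor.
Dividing, p(s) = (s + 1)(s^2 + 6s + 8).
Factor s^2 + 6s + 8: two numbers with sum -6 and product 8 are -2 and -4, so s^2 + 6s + 8 = (s + 2)(s + 4).
Hence p(s) = (s + 1) (s + 2) (s + 4), with roots -4, -2, -1.
The eigenvalues -4, -2, -1 are distinct and real, so A is diagonalisable and x(t) = e^{At} x(0) = V diag(e^{λ_i t}) V^{-1} x(0), where the columns of V are the eigenvectors.
λ = -4: A - (-4)I = [[9, 0, -6], [-18, 2, 16], [9, 0, -6]]. v must be orthogonal to every row; (row 1) × (row 2) = [12, -36, 18], so take v_1 = [2, -6, 3]^T.
λ = -2: A - (-2)I = [[7, 0, -6], [-18, 0, 16], [9, 0, -8]]. v must be orthogonal to every row; (row 1) × (row 2) = [0, -4, 0], so take v_2 = [0, 1, 0]^T.
λ = -1: A - (-1)I = [[6, 0, -6], [-18, -1, 16], [9, 0, -9]]. v must be orthogonal to every row; (row 1) × (row 2) = [-6, 12, -6], so take v_3 = [-1, 2, -1]^T.
V = [v_1 v_2 v_3] = [[2, 0, -1], [-6, 1, 2], [3, 0, -1]] has det V = 1, so V^{-1} = adj(V)/det V = [[-1, 0, 1], [0, 1, 2], [-3, 0, 2]].
Modal coordinates z(0) = V^{-1} x(0): (-1)·(-2) + 0·(-2) + 1·(-2) = 0; 0·(-2) + 1·(-2) + 2·(-2) = -6; (-3)·(-2) + 0·(-2) + 2·(-2) = 2; so z(0) = [0, -6, 2]^T.
x_3(t) = Σ_i (v_i)_3 · z_i(0) · e^{λ_i t} (row 3 of V times the modal terms).
x_3(0.25) = 3·0·e^{-4·0.25} + 0·(-6)·e^{-2·0.25} + (-1)·2·e^{-1·0.25} = 0·0.367879 + 0·0.606531 + (-2)·0.778801 = -1.5576.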